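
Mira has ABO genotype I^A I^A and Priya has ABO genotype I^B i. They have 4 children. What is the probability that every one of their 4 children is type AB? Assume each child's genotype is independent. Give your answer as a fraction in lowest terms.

ABO cross I^A I^A × I^B i → 1/2 A, 1/2 AB.
So P(type AB) = 1/2 per child.
All 4 independent: (1/2)^4 = 1/16.

1/16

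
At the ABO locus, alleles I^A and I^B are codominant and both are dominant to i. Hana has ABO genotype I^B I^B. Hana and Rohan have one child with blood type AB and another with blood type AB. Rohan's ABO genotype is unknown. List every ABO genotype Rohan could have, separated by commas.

I^A I^A, I^A I^B, I^A i

For each candidate genotype of Rohan, check whether crossing it with I^B I^B can produce every observed child phenotype.
  I^A I^A → possible child types {AB} ✓
  I^A I^B → possible child types {B, AB} ✓
  I^A i → possible child types {B, AB} ✓
  I^B I^B → possible child types {B} ✗
  I^B i → possible child types {B} ✗
  i i → possible child types {B} ✗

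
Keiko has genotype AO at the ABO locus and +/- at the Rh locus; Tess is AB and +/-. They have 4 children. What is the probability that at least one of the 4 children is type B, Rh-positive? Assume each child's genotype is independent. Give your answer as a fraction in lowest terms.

ABO cross AO × AB → 1/2 A, 1/4 B, 1/4 AB.
Rh cross +/- × +/- → 3/4 Rh+, 1/4 Rh-; so P(type B, Rh-positive) = 1/4 × 3/4 = 3/16 per child.
P(none) = (13/16)^4 = 28561/65536; P(at least one) = 1 − 28561/65536 = 36975/65536.

36975/65536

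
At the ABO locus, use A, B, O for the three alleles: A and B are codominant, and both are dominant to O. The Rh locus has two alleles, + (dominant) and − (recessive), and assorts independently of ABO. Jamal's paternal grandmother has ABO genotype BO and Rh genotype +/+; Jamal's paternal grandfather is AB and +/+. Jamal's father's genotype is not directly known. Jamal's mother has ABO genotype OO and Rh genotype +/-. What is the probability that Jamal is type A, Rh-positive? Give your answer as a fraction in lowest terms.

Jamal's father's ABO genotype from BO × AB: 1/4 AB, 1/4 AO, 1/4 BB, 1/4 BO.
Crossing each possibility with the mother OO and summing P(type A): 1/4·1/2 + 1/4·1/2 + 1/4·0 + 1/4·0 = 1/4.
Similarly for Rh via the father's Rh distribution: P(Rh+) = 1.
Independent loci: 1/4 × 1 = 1/4.

1/4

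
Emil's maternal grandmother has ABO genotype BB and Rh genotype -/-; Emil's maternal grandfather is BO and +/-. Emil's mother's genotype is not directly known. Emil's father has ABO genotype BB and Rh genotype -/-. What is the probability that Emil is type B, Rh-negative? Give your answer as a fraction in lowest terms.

Emil's mother's ABO genotype from BB × BO: 1/2 BB, 1/2 BO.
Crossing each possibility with the father BB and summing P(type B): 1/2·1 + 1/2·1 = 1.
Similarly for Rh via the mother's Rh distribution: P(Rh-) = 3/4.
Independent loci: 1 × 3/4 = 3/4.

3/4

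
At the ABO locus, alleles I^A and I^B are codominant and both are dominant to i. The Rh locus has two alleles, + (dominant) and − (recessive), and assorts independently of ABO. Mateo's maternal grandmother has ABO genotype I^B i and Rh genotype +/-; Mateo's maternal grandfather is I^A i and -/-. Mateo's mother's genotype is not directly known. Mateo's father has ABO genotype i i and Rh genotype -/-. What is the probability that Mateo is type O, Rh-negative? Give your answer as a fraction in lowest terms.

3/8

Mateo's mother's ABO genotype from I^B i × I^A i: 1/4 I^A I^B, 1/4 I^A i, 1/4 I^B i, 1/4 i i.
Crossing each possibility with the father i i and summing P(type O): 1/4·0 + 1/4·1/2 + 1/4·1/2 + 1/4·1 = 1/2.
Similarly for Rh via the mother's Rh distribution: P(Rh-) = 3/4.
Independent loci: 1/2 × 3/4 = 3/8.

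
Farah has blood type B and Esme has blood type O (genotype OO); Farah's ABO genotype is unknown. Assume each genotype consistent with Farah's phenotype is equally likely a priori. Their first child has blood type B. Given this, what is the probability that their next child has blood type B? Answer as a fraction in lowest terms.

Possible genotypes: Farah ∈ {BB, BO}; Esme ∈ {OO}.
Weight each parental genotype pair by prior × P(type-B child):
  BB × OO: posterior weight 2/3; P(next child type B) = 1.
  BO × OO: posterior weight 1/3; P(next child type B) = 1/2.
Weighted sum = 5/6.

5/6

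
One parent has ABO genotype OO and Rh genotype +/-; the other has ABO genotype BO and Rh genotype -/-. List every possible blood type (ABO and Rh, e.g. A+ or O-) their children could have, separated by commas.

Gametes from OO × BO give offspring ABO genotypes BO, OO, i.e. phenotypes O, B.
Rh cross +/- × -/- → phenotypes Rh+, Rh-.
Combining independently: O+, O-, B+, B-.

O+, O-, B+, B-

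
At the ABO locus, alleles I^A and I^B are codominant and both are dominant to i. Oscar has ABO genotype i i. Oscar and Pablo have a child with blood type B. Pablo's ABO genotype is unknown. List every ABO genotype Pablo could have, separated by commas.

I^A I^B, I^B I^B, I^B i

For each candidate genotype of Pablo, check whether crossing it with i i can produce every observed child phenotype.
  I^A I^A → possible child types {A} ✗
  I^A I^B → possible child types {A, B} ✓
  I^A i → possible child types {O, A} ✗
  I^B I^B → possible child types {B} ✓
  I^B i → possible child types {O, B} ✓
  i i → possible child types {O} ✗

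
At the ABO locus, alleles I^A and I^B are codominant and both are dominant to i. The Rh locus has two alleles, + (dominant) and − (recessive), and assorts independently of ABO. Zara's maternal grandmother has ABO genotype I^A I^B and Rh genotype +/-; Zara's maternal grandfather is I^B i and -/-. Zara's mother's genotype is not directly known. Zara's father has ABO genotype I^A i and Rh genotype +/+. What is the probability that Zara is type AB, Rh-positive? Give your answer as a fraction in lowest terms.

Zara's mother's ABO genotype from I^A I^B × I^B i: 1/4 I^A I^B, 1/4 I^A i, 1/4 I^B I^B, 1/4 I^B i.
Crossing each possibility with the father I^A i and summing P(type AB): 1/4·1/4 + 1/4·0 + 1/4·1/2 + 1/4·1/4 = 1/4.
Similarly for Rh via the mother's Rh distribution: P(Rh+) = 1.
Independent loci: 1/4 × 1 = 1/4.

1/4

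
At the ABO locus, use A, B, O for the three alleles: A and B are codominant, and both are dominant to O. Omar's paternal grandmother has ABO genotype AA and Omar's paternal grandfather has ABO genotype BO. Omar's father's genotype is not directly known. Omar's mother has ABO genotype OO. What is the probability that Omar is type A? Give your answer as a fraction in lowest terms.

Omar's father's ABO genotype from AA × BO: 1/2 AB, 1/2 AO.
Crossing each possibility with the mother OO and summing P(type A): 1/2·1/2 + 1/2·1/2 = 1/2.

1/2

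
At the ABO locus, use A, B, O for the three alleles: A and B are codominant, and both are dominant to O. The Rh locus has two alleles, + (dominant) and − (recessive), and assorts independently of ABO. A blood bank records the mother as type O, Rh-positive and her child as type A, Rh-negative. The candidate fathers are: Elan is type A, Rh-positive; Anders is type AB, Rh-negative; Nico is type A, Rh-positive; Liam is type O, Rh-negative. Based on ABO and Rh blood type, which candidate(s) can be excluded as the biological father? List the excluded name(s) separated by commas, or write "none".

Liam

A candidate is excluded only if no genotype consistent with his phenotype could produce a type A, Rh-negative child with a type O, Rh-positive mother.
Liam (type O, Rh-): no genotype consistent with that phenotype can produce a type-A Rh- child with a type-O mother.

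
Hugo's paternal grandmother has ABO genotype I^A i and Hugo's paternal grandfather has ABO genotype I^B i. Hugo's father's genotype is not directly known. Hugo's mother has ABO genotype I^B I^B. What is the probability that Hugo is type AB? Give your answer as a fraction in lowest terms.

Hugo's father's ABO genotype from I^A i × I^B i: 1/4 I^A I^B, 1/4 I^A i, 1/4 I^B i, 1/4 i i.
Crossing each possibility with the mother I^B I^B and summing P(type AB): 1/4·1/2 + 1/4·1/2 + 1/4·0 + 1/4·0 = 1/4.

1/4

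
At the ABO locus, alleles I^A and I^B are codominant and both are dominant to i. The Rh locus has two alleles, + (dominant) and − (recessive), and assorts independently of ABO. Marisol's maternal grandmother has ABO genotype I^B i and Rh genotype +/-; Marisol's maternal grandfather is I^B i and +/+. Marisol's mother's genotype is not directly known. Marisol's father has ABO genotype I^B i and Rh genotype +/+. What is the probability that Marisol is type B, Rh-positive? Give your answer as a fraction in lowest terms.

3/4

Marisol's mother's ABO genotype from I^B i × I^B i: 1/4 I^B I^B, 1/2 I^B i, 1/4 i i.
Crossing each possibility with the father I^B i and summing P(type B): 1/4·1 + 1/2·3/4 + 1/4·1/2 = 3/4.
Similarly for Rh via the mother's Rh distribution: P(Rh+) = 1.
Independent loci: 3/4 × 1 = 3/4.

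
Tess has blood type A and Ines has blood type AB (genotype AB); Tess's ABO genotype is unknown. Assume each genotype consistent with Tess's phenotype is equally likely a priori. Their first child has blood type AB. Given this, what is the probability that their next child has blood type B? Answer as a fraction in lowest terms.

Possible genotypes: Tess ∈ {AA, AO}; Ines ∈ {AB}.
Weight each parental genotype pair by prior × P(type-AB child):
  AA × AB: posterior weight 2/3; P(next child type B) = 0.
  AO × AB: posterior weight 1/3; P(next child type B) = 1/4.
Weighted sum = 1/12.

1/12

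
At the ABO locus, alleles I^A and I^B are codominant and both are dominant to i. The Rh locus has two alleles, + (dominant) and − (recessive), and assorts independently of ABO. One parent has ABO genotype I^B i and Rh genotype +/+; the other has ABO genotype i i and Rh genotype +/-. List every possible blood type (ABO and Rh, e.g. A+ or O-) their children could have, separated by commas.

Gametes from I^B i × i i give offspring ABO genotypes I^B i, i i, i.e. phenotypes O, B.
Rh cross +/+ × +/- → phenotypes Rh+.
Combining independently: O+, B+.

O+, B+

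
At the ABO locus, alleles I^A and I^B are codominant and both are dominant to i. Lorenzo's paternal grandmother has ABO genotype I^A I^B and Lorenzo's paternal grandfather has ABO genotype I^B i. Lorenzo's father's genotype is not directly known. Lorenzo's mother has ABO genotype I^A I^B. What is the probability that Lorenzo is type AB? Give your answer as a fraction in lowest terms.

3/8

Lorenzo's father's ABO genotype from I^A I^B × I^B i: 1/4 I^A I^B, 1/4 I^A i, 1/4 I^B I^B, 1/4 I^B i.
Crossing each possibility with the mother I^A I^B and summing P(type AB): 1/4·1/2 + 1/4·1/4 + 1/4·1/2 + 1/4·1/4 = 3/8.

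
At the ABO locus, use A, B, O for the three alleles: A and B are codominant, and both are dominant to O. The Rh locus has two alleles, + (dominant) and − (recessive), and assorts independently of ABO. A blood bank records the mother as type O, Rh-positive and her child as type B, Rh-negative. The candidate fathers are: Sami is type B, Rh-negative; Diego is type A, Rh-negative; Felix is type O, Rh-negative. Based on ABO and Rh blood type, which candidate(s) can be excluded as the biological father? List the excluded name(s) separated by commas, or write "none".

Diego, Felix

A candidate is excluded only if no genotype consistent with his phenotype could produce a type B, Rh-negative child with a type O, Rh-positive mother.
Diego (type A, Rh-): no genotype consistent with that phenotype can produce a type-B Rh- child with a type-O mother.
Felix (type O, Rh-): no genotype consistent with that phenotype can produce a type-B Rh- child with a type-O mother.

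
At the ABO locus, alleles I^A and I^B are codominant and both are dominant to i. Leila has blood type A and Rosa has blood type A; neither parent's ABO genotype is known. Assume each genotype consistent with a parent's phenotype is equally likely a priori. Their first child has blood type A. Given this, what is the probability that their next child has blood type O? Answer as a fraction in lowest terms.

1/20

Possible genotypes: Leila ∈ {I^A I^A, I^A i}; Rosa ∈ {I^A I^A, I^A i}.
Weight each parental genotype pair by prior × P(type-A child):
  I^A I^A × I^A I^A: posterior weight 4/15; P(next child type O) = 0.
  I^A I^A × I^A i: posterior weight 4/15; P(next child type O) = 0.
  I^A i × I^A I^A: posterior weight 4/15; P(next child type O) = 0.
  I^A i × I^A i: posterior weight 1/5; P(next child type O) = 1/4.
Weighted sum = 1/20.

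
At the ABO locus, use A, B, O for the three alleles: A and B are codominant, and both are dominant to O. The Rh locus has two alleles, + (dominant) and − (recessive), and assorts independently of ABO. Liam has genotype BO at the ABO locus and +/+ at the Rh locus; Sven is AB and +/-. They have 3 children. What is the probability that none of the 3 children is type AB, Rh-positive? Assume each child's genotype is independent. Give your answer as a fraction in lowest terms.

27/64

ABO cross BO × AB → 1/4 A, 1/2 B, 1/4 AB.
Rh cross +/+ × +/- → 1 Rh+; so P(type AB, Rh-positive) = 1/4 × 1 = 1/4 per child.
P(not type AB, Rh-positive) = 3/4 for one child; (3/4)^3 = 27/64.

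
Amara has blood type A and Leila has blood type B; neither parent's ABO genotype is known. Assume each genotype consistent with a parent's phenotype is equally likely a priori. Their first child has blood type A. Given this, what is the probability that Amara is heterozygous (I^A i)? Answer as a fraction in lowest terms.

1/3

Possible genotypes: Amara ∈ {I^A I^A, I^A i}; Leila ∈ {I^B I^B, I^B i}.
Weight each parental genotype pair by prior × P(type-A child):
  I^A I^A × I^B i: posterior weight 2/3.
  I^A i × I^B i: posterior weight 1/3.
Sum the posterior weight over pairs where Amara is I^A i: 1/3.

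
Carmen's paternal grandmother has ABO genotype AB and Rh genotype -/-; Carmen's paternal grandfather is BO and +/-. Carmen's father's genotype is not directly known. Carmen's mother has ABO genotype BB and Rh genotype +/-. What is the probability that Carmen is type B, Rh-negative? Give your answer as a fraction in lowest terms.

Carmen's father's ABO genotype from AB × BO: 1/4 AB, 1/4 AO, 1/4 BB, 1/4 BO.
Crossing each possibility with the mother BB and summing P(type B): 1/4·1/2 + 1/4·1/2 + 1/4·1 + 1/4·1 = 3/4.
Similarly for Rh via the father's Rh distribution: P(Rh-) = 3/8.
Independent loci: 3/4 × 3/8 = 9/32.

9/32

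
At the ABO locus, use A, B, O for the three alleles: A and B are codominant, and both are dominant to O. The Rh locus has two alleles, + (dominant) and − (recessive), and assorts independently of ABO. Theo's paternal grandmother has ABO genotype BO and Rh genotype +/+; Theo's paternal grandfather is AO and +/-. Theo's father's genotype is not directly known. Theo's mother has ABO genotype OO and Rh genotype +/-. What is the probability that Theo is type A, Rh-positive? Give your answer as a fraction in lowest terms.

7/32

Theo's father's ABO genotype from BO × AO: 1/4 AB, 1/4 AO, 1/4 BO, 1/4 OO.
Crossing each possibility with the mother OO and summing P(type A): 1/4·1/2 + 1/4·1/2 + 1/4·0 + 1/4·0 = 1/4.
Similarly for Rh via the father's Rh distribution: P(Rh+) = 7/8.
Independent loci: 1/4 × 7/8 = 7/32.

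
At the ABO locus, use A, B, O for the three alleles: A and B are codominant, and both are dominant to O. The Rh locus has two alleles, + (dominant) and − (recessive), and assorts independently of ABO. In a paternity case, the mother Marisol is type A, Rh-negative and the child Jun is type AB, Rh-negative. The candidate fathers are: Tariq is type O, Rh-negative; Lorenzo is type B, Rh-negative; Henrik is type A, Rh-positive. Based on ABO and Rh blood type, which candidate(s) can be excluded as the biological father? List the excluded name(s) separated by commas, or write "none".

Tariq, Henrik

A candidate is excluded only if no genotype consistent with his phenotype could produce a type AB, Rh-negative child with a type A, Rh-negative mother.
Tariq (type O, Rh-): no genotype consistent with that phenotype can produce a type-AB Rh- child with a type-A mother.
Henrik (type A, Rh+): no genotype consistent with that phenotype can produce a type-AB Rh- child with a type-A mother.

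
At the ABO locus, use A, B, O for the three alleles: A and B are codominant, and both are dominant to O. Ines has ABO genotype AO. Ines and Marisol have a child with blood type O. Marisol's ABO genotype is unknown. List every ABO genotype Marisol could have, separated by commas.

For each candidate genotype of Marisol, check whether crossing it with AO can produce every observed child phenotype.
  AA → possible child types {A} ✗
  AB → possible child types {A, B, AB} ✗
  AO → possible child types {O, A} ✓
  BB → possible child types {B, AB} ✗
  BO → possible child types {O, A, B, AB} ✓
  OO → possible child types {O, A} ✓

AO, BO, OO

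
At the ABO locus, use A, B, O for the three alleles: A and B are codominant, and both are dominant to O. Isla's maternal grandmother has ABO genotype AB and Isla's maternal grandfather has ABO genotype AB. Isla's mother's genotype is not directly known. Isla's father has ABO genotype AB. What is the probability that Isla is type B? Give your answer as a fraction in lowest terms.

Isla's mother's ABO genotype from AB × AB: 1/4 AA, 1/2 AB, 1/4 BB.
Crossing each possibility with the father AB and summing P(type B): 1/4·0 + 1/2·1/4 + 1/4·1/2 = 1/4.

1/4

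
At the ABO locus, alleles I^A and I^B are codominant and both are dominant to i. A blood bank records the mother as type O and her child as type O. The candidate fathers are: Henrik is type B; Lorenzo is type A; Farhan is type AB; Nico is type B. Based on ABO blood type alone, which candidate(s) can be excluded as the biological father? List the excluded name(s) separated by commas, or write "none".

Farhan

A candidate is excluded only if no genotype consistent with his phenotype could produce a type O child with a type O mother.
Farhan (type AB): no genotype consistent with that phenotype can produce a type-O child with a type-O mother.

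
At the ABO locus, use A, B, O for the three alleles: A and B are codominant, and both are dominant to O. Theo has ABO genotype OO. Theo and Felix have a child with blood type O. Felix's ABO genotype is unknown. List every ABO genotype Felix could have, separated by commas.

For each candidate genotype of Felix, check whether crossing it with OO can produce every observed child phenotype.
  AA → possible child types {A} ✗
  AB → possible child types {A, B} ✗
  AO → possible child types {O, A} ✓
  BB → possible child types {B} ✗
  BO → possible child types {O, B} ✓
  OO → possible child types {O} ✓

AO, BO, OO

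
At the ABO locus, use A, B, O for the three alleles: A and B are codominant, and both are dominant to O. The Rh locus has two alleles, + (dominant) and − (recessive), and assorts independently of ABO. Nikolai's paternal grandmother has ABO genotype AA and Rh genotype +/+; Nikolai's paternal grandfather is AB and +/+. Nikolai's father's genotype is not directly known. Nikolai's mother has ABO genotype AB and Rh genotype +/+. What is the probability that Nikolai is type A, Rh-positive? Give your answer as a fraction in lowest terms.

Nikolai's father's ABO genotype from AA × AB: 1/2 AA, 1/2 AB.
Crossing each possibility with the mother AB and summing P(type A): 1/2·1/2 + 1/2·1/4 = 3/8.
Similarly for Rh via the father's Rh distribution: P(Rh+) = 1.
Independent loci: 3/8 × 1 = 3/8.

3/8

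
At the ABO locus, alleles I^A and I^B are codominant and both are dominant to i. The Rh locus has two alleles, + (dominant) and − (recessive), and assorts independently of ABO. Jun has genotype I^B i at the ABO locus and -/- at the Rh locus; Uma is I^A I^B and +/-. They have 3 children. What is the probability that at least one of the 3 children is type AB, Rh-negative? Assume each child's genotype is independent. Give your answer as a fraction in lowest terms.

169/512

ABO cross I^B i × I^A I^B → 1/4 A, 1/2 B, 1/4 AB.
Rh cross -/- × +/- → 1/2 Rh+, 1/2 Rh-; so P(type AB, Rh-negative) = 1/4 × 1/2 = 1/8 per child.
P(none) = (7/8)^3 = 343/512; P(at least one) = 1 − 343/512 = 169/512.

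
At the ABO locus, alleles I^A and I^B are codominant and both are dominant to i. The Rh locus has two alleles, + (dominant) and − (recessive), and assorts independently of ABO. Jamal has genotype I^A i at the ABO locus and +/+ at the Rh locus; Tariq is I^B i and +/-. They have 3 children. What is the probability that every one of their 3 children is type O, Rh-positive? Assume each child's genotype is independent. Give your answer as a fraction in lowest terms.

ABO cross I^A i × I^B i → 1/4 O, 1/4 A, 1/4 B, 1/4 AB.
Rh cross +/+ × +/- → 1 Rh+; so P(type O, Rh-positive) = 1/4 × 1 = 1/4 per child.
All 3 independent: (1/4)^3 = 1/64.

1/64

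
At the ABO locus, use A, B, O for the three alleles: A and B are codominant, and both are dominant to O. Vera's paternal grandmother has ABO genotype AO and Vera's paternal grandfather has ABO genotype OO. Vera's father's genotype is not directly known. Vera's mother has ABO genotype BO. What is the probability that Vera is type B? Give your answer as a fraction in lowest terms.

3/8

Vera's father's ABO genotype from AO × OO: 1/2 AO, 1/2 OO.
Crossing each possibility with the mother BO and summing P(type B): 1/2·1/4 + 1/2·1/2 = 3/8.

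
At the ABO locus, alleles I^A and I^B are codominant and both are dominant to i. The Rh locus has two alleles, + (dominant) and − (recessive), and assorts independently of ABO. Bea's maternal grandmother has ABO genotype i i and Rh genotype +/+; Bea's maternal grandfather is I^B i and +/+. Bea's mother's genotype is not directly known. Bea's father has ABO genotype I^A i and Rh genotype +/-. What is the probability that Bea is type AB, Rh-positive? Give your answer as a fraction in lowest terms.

Bea's mother's ABO genotype from i i × I^B i: 1/2 I^B i, 1/2 i i.
Crossing each possibility with the father I^A i and summing P(type AB): 1/2·1/4 + 1/2·0 = 1/8.
Similarly for Rh via the mother's Rh distribution: P(Rh+) = 1.
Independent loci: 1/8 × 1 = 1/8.

1/8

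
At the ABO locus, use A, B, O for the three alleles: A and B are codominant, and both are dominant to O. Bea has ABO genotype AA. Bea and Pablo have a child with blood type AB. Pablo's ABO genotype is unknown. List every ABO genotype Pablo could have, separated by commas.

For each candidate genotype of Pablo, check whether crossing it with AA can produce every observed child phenotype.
  AA → possible child types {A} ✗
  AB → possible child types {A, AB} ✓
  AO → possible child types {A} ✗
  BB → possible child types {AB} ✓
  BO → possible child types {A, AB} ✓
  OO → possible child types {A} ✗

AB, BB, BO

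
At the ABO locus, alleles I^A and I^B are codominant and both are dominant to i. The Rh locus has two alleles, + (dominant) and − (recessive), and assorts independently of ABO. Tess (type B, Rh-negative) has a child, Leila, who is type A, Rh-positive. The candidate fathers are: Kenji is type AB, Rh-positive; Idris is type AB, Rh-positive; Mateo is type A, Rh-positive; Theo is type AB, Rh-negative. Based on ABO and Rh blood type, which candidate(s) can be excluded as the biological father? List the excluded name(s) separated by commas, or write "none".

Theo

A candidate is excluded only if no genotype consistent with his phenotype could produce a type A, Rh-positive child with a type B, Rh-negative mother.
Theo (type AB, Rh-): no genotype consistent with that phenotype can produce a type-A Rh+ child with a type-B mother.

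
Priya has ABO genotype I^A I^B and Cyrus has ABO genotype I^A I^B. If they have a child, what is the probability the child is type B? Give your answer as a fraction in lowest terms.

ABO cross I^A I^B × I^A I^B → offspring phenotypes: 1/4 A, 1/4 B, 1/2 AB.
So P(type B) = 1/4.

1/4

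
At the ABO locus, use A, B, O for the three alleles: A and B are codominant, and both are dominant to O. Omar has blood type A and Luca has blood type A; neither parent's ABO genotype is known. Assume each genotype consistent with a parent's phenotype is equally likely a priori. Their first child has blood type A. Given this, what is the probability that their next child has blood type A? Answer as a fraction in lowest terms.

Possible genotypes: Omar ∈ {AA, AO}; Luca ∈ {AA, AO}.
Weight each parental genotype pair by prior × P(type-A child):
  AA × AA: posterior weight 4/15; P(next child type A) = 1.
  AA × AO: posterior weight 4/15; P(next child type A) = 1.
  AO × AA: posterior weight 4/15; P(next child type A) = 1.
  AO × AO: posterior weight 1/5; P(next child type A) = 3/4.
Weighted sum = 19/20.

19/20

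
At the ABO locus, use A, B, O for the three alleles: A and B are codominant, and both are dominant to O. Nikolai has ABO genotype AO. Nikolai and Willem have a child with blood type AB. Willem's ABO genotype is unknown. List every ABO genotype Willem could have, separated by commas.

For each candidate genotype of Willem, check whether crossing it with AO can produce every observed child phenotype.
  AA → possible child types {A} ✗
  AB → possible child types {A, B, AB} ✓
  AO → possible child types {O, A} ✗
  BB → possible child types {B, AB} ✓
  BO → possible child types {O, A, B, AB} ✓
  OO → possible child types {O, A} ✗

AB, BB, BO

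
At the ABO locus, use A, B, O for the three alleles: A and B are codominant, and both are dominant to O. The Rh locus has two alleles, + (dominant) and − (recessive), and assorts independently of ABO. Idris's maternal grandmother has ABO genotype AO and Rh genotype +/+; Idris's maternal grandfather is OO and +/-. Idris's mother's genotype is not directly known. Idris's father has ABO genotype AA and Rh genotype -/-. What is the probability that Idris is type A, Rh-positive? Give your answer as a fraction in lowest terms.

3/4

Idris's mother's ABO genotype from AO × OO: 1/2 AO, 1/2 OO.
Crossing each possibility with the father AA and summing P(type A): 1/2·1 + 1/2·1 = 1.
Similarly for Rh via the mother's Rh distribution: P(Rh+) = 3/4.
Independent loci: 1 × 3/4 = 3/4.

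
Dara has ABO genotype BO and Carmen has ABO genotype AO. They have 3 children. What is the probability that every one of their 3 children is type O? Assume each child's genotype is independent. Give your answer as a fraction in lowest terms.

1/64

ABO cross BO × AO → 1/4 O, 1/4 A, 1/4 B, 1/4 AB.
So P(type O) = 1/4 per child.
All 3 independent: (1/4)^3 = 1/64.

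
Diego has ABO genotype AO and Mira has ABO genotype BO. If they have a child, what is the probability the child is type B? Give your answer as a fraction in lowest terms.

ABO cross AO × BO → offspring phenotypes: 1/4 O, 1/4 A, 1/4 B, 1/4 AB.
So P(type B) = 1/4.

1/4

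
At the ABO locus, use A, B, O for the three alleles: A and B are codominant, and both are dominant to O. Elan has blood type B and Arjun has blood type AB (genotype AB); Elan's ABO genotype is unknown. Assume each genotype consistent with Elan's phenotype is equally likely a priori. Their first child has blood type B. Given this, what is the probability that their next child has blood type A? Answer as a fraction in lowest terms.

1/8

Possible genotypes: Elan ∈ {BB, BO}; Arjun ∈ {AB}.
Weight each parental genotype pair by prior × P(type-B child):
  BB × AB: posterior weight 1/2; P(next child type A) = 0.
  BO × AB: posterior weight 1/2; P(next child type A) = 1/4.
Weighted sum = 1/8.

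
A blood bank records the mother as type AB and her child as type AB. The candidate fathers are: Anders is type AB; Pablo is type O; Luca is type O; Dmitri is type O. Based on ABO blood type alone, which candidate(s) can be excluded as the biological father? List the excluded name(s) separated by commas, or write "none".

A candidate is excluded only if no genotype consistent with his phenotype could produce a type AB child with a type AB mother.
Pablo (type O): no genotype consistent with that phenotype can produce a type-AB child with a type-AB mother.
Luca (type O): no genotype consistent with that phenotype can produce a type-AB child with a type-AB mother.
Dmitri (type O): no genotype consistent with that phenotype can produce a type-AB child with a type-AB mother.

Pablo, Luca, Dmitri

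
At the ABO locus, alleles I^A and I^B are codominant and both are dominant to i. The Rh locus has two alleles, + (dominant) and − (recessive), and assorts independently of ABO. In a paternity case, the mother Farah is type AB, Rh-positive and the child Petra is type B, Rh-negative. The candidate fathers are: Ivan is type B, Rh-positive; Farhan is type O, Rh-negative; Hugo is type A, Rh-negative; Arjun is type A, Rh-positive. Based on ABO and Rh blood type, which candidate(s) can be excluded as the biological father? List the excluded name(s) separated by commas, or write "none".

A candidate is excluded only if no genotype consistent with his phenotype could produce a type B, Rh-negative child with a type AB, Rh-positive mother.
Every candidate has at least one consistent genotype combination, so none can be excluded.

none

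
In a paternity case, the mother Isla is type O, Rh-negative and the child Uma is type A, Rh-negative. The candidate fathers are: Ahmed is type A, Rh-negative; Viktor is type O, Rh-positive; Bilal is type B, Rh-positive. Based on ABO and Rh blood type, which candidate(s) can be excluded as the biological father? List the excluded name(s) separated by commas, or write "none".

Viktor, Bilal

A candidate is excluded only if no genotype consistent with his phenotype could produce a type A, Rh-negative child with a type O, Rh-negative mother.
Viktor (type O, Rh+): no genotype consistent with that phenotype can produce a type-A Rh- child with a type-O mother.
Bilal (type B, Rh+): no genotype consistent with that phenotype can produce a type-A Rh- child with a type-O mother.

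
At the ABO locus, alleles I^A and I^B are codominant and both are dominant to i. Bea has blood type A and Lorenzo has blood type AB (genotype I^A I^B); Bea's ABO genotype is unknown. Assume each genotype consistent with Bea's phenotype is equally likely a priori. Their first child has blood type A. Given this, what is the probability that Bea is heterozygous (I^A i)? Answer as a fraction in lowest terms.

Possible genotypes: Bea ∈ {I^A I^A, I^A i}; Lorenzo ∈ {I^A I^B}.
Weight each parental genotype pair by prior × P(type-A child):
  I^A I^A × I^A I^B: posterior weight 1/2.
  I^A i × I^A I^B: posterior weight 1/2.
Sum the posterior weight over pairs where Bea is I^A i: 1/2.

1/2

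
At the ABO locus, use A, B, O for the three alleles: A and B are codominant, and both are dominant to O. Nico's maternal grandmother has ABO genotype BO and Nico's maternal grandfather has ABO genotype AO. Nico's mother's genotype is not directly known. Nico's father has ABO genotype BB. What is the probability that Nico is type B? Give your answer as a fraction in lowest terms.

3/4

Nico's mother's ABO genotype from BO × AO: 1/4 AB, 1/4 AO, 1/4 BO, 1/4 OO.
Crossing each possibility with the father BB and summing P(type B): 1/4·1/2 + 1/4·1/2 + 1/4·1 + 1/4·1 = 3/4.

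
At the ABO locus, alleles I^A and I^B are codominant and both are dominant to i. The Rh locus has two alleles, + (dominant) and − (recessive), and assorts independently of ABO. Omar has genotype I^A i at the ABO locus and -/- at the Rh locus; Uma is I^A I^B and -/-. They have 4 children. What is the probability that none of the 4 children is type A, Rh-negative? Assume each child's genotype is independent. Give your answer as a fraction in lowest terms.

ABO cross I^A i × I^A I^B → 1/2 A, 1/4 B, 1/4 AB.
Rh cross -/- × -/- → 1 Rh-; so P(type A, Rh-negative) = 1/2 × 1 = 1/2 per child.
P(not type A, Rh-negative) = 1/2 for one child; (1/2)^4 = 1/16.

1/16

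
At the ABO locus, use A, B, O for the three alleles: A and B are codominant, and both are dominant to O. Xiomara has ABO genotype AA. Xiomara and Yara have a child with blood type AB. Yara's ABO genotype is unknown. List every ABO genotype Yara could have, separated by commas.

For each candidate genotype of Yara, check whether crossing it with AA can produce every observed child phenotype.
  AA → possible child types {A} ✗
  AB → possible child types {A, AB} ✓
  AO → possible child types {A} ✗
  BB → possible child types {AB} ✓
  BO → possible child types {A, AB} ✓
  OO → possible child types {A} ✗

AB, BB, BO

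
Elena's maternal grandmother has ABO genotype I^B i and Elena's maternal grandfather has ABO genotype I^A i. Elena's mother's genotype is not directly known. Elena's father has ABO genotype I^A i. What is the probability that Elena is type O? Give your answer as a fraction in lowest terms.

1/4

Elena's mother's ABO genotype from I^B i × I^A i: 1/4 I^A I^B, 1/4 I^A i, 1/4 I^B i, 1/4 i i.
Crossing each possibility with the father I^A i and summing P(type O): 1/4·0 + 1/4·1/4 + 1/4·1/4 + 1/4·1/2 = 1/4.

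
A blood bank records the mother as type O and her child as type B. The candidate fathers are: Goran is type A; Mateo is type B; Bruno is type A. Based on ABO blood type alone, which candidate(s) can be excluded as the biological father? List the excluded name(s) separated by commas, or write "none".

Goran, Bruno

A candidate is excluded only if no genotype consistent with his phenotype could produce a type B child with a type O mother.
Goran (type A): no genotype consistent with that phenotype can produce a type-B child with a type-O mother.
Bruno (type A): no genotype consistent with that phenotype can produce a type-B child with a type-O mother.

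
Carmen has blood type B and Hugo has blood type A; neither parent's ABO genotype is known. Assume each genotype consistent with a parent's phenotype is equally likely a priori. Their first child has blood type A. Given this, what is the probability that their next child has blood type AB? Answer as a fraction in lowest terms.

Possible genotypes: Carmen ∈ {BB, BO}; Hugo ∈ {AA, AO}.
Weight each parental genotype pair by prior × P(type-A child):
  BO × AA: posterior weight 2/3; P(next child type AB) = 1/2.
  BO × AO: posterior weight 1/3; P(next child type AB) = 1/4.
Weighted sum = 5/12.

5/12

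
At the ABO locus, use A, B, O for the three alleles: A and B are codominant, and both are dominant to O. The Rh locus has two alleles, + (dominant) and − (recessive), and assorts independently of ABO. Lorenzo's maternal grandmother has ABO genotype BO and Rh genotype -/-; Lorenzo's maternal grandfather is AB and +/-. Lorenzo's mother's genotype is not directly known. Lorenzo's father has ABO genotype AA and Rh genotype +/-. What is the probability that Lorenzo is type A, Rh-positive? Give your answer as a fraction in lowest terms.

Lorenzo's mother's ABO genotype from BO × AB: 1/4 AB, 1/4 AO, 1/4 BB, 1/4 BO.
Crossing each possibility with the father AA and summing P(type A): 1/4·1/2 + 1/4·1 + 1/4·0 + 1/4·1/2 = 1/2.
Similarly for Rh via the mother's Rh distribution: P(Rh+) = 5/8.
Independent loci: 1/2 × 5/8 = 5/16.

5/16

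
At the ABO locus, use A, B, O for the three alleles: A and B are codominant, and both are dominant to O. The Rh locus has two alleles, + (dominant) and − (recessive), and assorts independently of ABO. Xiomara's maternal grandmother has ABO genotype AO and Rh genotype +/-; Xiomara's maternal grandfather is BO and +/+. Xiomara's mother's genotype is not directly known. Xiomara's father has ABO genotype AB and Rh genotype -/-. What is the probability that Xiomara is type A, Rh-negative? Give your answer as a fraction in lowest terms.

3/32

Xiomara's mother's ABO genotype from AO × BO: 1/4 AB, 1/4 AO, 1/4 BO, 1/4 OO.
Crossing each possibility with the father AB and summing P(type A): 1/4·1/4 + 1/4·1/2 + 1/4·1/4 + 1/4·1/2 = 3/8.
Similarly for Rh via the mother's Rh distribution: P(Rh-) = 1/4.
Independent loci: 3/8 × 1/4 = 3/32.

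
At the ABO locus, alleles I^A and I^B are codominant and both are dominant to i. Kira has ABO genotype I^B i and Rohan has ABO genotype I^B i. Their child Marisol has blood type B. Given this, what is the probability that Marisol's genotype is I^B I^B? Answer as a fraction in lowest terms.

1/3

Cross I^B i × I^B i → 1/4 I^B I^B, 1/2 I^B i, 1/4 i i.
Type-B genotypes among offspring: I^B I^B (1/4), I^B i (1/2); total 3/4.
P(I^B I^B | type B) = (1/4) / (3/4) = 1/3.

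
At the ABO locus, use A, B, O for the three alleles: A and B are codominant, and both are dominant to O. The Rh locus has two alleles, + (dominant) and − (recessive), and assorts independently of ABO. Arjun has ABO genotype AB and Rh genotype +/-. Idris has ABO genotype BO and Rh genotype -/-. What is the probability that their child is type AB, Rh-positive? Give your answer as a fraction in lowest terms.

1/8

ABO cross AB × BO → offspring phenotypes: 1/4 A, 1/2 B, 1/4 AB.
Rh cross +/- × -/- → 1/2 Rh+, 1/2 Rh-.
Independent loci: P(type AB, Rh-positive) = 1/4 × 1/2 = 1/8.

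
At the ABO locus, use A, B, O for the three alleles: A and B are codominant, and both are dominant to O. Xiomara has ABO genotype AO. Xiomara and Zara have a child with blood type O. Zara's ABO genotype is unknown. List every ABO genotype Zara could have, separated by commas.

AO, BO, OO

For each candidate genotype of Zara, check whether crossing it with AO can produce every observed child phenotype.
  AA → possible child types {A} ✗
  AB → possible child types {A, B, AB} ✗
  AO → possible child types {O, A} ✓
  BB → possible child types {B, AB} ✗
  BO → possible child types {O, A, B, AB} ✓
  OO → possible child types {O, A} ✓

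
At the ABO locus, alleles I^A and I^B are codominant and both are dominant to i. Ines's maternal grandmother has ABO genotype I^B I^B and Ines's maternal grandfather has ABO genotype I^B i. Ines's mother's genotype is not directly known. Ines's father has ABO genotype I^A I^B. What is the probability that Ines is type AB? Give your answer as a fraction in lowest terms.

3/8

Ines's mother's ABO genotype from I^B I^B × I^B i: 1/2 I^B I^B, 1/2 I^B i.
Crossing each possibility with the father I^A I^B and summing P(type AB): 1/2·1/2 + 1/2·1/4 = 3/8.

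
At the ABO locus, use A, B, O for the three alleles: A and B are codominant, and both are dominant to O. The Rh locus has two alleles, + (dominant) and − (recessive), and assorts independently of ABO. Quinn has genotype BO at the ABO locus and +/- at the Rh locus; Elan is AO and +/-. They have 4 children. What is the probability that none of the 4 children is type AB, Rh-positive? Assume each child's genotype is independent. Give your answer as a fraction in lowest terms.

ABO cross BO × AO → 1/4 O, 1/4 A, 1/4 B, 1/4 AB.
Rh cross +/- × +/- → 3/4 Rh+, 1/4 Rh-; so P(type AB, Rh-positive) = 1/4 × 3/4 = 3/16 per child.
P(not type AB, Rh-positive) = 13/16 for one child; (13/16)^4 = 28561/65536.

28561/65536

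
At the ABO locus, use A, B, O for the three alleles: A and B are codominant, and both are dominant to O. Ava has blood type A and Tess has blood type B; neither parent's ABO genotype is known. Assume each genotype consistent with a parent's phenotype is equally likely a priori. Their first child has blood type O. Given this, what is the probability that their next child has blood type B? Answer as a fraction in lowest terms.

Possible genotypes: Ava ∈ {AA, AO}; Tess ∈ {BB, BO}.
Weight each parental genotype pair by prior × P(type-O child):
  AO × BO: posterior weight 1; P(next child type B) = 1/4.
Weighted sum = 1/4.

1/4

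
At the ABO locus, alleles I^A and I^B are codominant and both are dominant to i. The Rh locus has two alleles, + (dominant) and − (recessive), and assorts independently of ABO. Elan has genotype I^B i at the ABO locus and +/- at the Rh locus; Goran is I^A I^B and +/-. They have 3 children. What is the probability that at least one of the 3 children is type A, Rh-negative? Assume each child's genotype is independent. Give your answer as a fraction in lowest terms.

ABO cross I^B i × I^A I^B → 1/4 A, 1/2 B, 1/4 AB.
Rh cross +/- × +/- → 3/4 Rh+, 1/4 Rh-; so P(type A, Rh-negative) = 1/4 × 1/4 = 1/16 per child.
P(none) = (15/16)^3 = 3375/4096; P(at least one) = 1 − 3375/4096 = 721/4096.

721/4096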